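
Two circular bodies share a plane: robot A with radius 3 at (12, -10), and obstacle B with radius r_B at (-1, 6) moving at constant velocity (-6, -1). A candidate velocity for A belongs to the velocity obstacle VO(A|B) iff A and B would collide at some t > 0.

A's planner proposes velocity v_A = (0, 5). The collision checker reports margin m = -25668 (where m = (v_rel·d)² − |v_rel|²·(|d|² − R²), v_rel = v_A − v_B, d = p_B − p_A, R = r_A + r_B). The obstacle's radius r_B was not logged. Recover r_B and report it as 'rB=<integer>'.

m = -25668
d = (-13, 16);  v_rel = (6, 6),  |v_rel|² = 72
v_rel×d = (6)·(16) − (6)·(-13) = 174
since m = R²·72 − 174²:  R² = (30276 + -25668) / 72 = 64
R = √64 = 8  ⇒  r_B = 8 − 3 = 5

rB=5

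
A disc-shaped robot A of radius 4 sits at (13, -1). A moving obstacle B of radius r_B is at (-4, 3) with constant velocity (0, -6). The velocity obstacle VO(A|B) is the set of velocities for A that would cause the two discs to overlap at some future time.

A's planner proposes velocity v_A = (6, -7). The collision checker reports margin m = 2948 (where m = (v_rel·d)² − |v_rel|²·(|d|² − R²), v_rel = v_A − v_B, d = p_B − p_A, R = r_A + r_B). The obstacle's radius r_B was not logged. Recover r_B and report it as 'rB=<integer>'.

m = 2948
d = (-17, 4);  v_rel = (6, -1),  |v_rel|² = 37
v_rel×d = (6)·(4) − (-1)·(-17) = 7
since m = R²·37 − 7²:  R² = (49 + 2948) / 37 = 81
R = √81 = 9  ⇒  r_B = 9 − 4 = 5

rB=5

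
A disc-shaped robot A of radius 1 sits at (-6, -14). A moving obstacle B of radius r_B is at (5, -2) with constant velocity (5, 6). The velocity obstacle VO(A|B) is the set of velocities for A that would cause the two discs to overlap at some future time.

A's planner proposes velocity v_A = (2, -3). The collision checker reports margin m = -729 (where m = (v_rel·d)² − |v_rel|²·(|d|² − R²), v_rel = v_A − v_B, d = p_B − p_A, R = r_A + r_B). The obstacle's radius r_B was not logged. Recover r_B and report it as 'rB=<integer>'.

m = -729
d = (11, 12);  v_rel = (-3, -9),  |v_rel|² = 90
v_rel×d = (-3)·(12) − (-9)·(11) = 63
since m = R²·90 − 63²:  R² = (3969 + -729) / 90 = 36
R = √36 = 6  ⇒  r_B = 6 − 1 = 5

rB=5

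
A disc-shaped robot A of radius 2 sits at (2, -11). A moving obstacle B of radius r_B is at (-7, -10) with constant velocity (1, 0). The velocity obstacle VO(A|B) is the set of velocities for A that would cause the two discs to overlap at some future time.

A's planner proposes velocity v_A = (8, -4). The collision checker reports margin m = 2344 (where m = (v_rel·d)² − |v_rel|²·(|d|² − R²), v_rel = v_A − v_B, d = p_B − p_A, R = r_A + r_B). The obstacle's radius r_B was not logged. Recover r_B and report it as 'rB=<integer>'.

m = 2344
d = (-9, 1);  v_rel = (7, -4),  |v_rel|² = 65
v_rel×d = (7)·(1) − (-4)·(-9) = -29
since m = R²·65 − (-29)²:  R² = (841 + 2344) / 65 = 49
R = √49 = 7  ⇒  r_B = 7 − 2 = 5

rB=5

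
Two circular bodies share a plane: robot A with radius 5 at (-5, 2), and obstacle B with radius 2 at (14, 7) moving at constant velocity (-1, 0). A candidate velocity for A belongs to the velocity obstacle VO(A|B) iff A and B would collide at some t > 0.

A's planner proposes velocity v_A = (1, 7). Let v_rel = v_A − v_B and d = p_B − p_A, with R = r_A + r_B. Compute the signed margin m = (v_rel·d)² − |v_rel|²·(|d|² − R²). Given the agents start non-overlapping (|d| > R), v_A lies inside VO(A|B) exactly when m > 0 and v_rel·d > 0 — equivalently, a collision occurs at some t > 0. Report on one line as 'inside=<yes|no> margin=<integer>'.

d = (19, 5),  |d|² = 386;  R = 5+2 = 7,  c = 386−7² = 337
v_rel = (2, 7),  |v_rel|² = 53;  v_rel·d = (2)·(19) + (7)·(5) = 73
53·t² − 146·t + 337 = 0  ⇒  m = 73² − 53·337 = -12532
m = -12532 < 0,  v_rel·d = 73 > 0  ⇒  outside

inside=no margin=-12532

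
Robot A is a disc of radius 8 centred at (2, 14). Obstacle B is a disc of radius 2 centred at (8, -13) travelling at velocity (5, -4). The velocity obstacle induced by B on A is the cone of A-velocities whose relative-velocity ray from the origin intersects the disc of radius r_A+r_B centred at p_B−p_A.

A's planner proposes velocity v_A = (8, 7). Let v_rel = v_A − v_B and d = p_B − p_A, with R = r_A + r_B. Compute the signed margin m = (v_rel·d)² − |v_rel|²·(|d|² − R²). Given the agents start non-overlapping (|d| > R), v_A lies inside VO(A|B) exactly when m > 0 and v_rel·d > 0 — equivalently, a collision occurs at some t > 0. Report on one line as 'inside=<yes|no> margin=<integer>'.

d = (6, -27),  |d|² = 765;  R = 8+2 = 10,  c = 765−10² = 665
v_rel = (3, 11),  |v_rel|² = 130;  v_rel·d = (3)·(6) + (11)·(-27) = -279
130·t² + 558·t + 665 = 0  ⇒  m = (-279)² − 130·665 = -8609
m = -8609 < 0,  v_rel·d = -279 < 0  ⇒  outside

inside=no margin=-8609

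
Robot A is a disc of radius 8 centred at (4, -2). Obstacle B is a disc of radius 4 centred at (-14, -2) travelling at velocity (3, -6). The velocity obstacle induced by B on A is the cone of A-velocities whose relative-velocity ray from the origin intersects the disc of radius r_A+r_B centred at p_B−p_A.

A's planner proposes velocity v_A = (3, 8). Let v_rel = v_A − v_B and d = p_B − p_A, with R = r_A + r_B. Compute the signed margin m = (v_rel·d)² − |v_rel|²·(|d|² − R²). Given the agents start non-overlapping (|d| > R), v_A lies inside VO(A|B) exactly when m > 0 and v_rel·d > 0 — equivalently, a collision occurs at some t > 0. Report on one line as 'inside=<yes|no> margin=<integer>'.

d = (-18, 0),  |d|² = 324;  R = 8+4 = 12,  c = 324−12² = 180
v_rel = (0, 14),  |v_rel|² = 196;  v_rel·d = (0)·(-18) + (14)·(0) = 0
196·t² − 0·t + 180 = 0  ⇒  m = 0² − 196·180 = -35280
m = -35280 < 0,  v_rel·d = 0 = 0  ⇒  outside

inside=no margin=-35280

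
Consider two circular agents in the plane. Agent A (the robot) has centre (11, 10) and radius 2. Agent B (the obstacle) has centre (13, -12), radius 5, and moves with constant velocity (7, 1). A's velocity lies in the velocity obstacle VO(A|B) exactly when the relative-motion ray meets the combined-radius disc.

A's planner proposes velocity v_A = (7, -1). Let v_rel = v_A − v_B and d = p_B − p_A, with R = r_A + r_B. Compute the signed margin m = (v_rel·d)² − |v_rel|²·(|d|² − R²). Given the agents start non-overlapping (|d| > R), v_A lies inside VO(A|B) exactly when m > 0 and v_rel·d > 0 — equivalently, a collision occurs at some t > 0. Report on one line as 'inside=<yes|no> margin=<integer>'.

d = (2, -22),  |d|² = 488;  R = 2+5 = 7,  c = 488−7² = 439
v_rel = (0, -2),  |v_rel|² = 4;  v_rel·d = (0)·(2) + (-2)·(-22) = 44
4·t² − 88·t + 439 = 0  ⇒  m = 44² − 4·439 = 180
m = 180 > 0,  v_rel·d = 44 > 0  ⇒  inside

inside=yes margin=180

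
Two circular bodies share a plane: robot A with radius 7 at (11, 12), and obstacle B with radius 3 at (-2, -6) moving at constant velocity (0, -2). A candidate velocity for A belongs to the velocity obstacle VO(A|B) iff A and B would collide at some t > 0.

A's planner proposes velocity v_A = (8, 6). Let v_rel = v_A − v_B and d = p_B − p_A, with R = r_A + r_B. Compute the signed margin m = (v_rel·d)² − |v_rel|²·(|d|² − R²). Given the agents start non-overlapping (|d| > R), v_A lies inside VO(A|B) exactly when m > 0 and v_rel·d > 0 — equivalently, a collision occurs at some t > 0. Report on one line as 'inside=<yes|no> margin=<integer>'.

d = (-13, -18),  |d|² = 493;  R = 7+3 = 10,  c = 493−10² = 393
v_rel = (8, 8),  |v_rel|² = 128;  v_rel·d = (8)·(-13) + (8)·(-18) = -248
128·t² + 496·t + 393 = 0  ⇒  m = (-248)² − 128·393 = 11200
m = 11200 > 0,  v_rel·d = -248 < 0  ⇒  outside

inside=no margin=11200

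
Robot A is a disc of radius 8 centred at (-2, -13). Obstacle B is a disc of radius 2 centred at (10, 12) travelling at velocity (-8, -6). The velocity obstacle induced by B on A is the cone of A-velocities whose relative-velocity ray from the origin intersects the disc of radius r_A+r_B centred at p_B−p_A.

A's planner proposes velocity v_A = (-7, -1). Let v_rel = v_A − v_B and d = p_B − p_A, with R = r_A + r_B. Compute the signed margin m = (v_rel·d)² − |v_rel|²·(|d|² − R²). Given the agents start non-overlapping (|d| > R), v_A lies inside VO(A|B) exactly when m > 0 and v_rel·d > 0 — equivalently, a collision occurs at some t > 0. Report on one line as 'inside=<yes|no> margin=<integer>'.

d = (12, 25),  |d|² = 769;  R = 8+2 = 10,  c = 769−10² = 669
v_rel = (1, 5),  |v_rel|² = 26;  v_rel·d = (1)·(12) + (5)·(25) = 137
26·t² − 274·t + 669 = 0  ⇒  m = 137² − 26·669 = 1375
m = 1375 > 0,  v_rel·d = 137 > 0  ⇒  inside

inside=yes margin=1375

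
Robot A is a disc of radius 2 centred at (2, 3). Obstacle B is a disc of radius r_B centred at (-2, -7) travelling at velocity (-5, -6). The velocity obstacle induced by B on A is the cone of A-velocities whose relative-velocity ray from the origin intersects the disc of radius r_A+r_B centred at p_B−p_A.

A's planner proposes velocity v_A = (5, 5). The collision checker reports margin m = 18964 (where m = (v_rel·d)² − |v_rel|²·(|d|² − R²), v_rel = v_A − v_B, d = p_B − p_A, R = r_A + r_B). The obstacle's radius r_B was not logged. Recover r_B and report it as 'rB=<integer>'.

m = 18964
d = (-4, -10);  v_rel = (10, 11),  |v_rel|² = 221
v_rel×d = (10)·(-10) − (11)·(-4) = -56
since m = R²·221 − (-56)²:  R² = (3136 + 18964) / 221 = 100
R = √100 = 10  ⇒  r_B = 10 − 2 = 8

rB=8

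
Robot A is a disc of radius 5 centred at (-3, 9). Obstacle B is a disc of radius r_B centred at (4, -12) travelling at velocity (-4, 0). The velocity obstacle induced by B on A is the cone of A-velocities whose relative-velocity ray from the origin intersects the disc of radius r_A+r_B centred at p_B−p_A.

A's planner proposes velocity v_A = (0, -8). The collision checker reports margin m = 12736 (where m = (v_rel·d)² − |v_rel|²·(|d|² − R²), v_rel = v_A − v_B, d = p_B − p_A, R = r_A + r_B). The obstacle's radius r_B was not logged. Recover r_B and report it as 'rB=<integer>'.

m = 12736
d = (7, -21);  v_rel = (4, -8),  |v_rel|² = 80
v_rel×d = (4)·(-21) − (-8)·(7) = -28
since m = R²·80 − (-28)²:  R² = (784 + 12736) / 80 = 169
R = √169 = 13  ⇒  r_B = 13 − 5 = 8

rB=8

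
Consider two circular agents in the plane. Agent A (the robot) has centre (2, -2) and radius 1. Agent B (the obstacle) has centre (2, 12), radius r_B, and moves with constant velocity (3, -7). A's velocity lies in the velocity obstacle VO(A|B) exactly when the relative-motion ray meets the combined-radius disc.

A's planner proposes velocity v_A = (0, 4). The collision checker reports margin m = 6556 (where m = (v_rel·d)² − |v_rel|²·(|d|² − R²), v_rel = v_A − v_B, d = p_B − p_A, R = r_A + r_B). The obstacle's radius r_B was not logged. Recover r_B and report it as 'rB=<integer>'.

m = 6556
d = (0, 14);  v_rel = (-3, 11),  |v_rel|² = 130
v_rel×d = (-3)·(14) − (11)·(0) = -42
since m = R²·130 − (-42)²:  R² = (1764 + 6556) / 130 = 64
R = √64 = 8  ⇒  r_B = 8 − 1 = 7

rB=7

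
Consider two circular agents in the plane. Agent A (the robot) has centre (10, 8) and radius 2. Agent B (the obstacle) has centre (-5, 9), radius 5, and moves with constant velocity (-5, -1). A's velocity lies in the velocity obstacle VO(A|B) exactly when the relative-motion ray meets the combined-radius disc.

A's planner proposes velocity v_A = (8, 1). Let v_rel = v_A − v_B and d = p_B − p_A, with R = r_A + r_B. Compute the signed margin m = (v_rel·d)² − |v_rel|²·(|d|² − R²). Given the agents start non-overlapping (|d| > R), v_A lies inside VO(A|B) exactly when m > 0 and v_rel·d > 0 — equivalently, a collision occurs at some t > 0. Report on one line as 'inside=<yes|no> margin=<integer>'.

d = (-15, 1),  |d|² = 226;  R = 2+5 = 7,  c = 226−7² = 177
v_rel = (13, 2),  |v_rel|² = 173;  v_rel·d = (13)·(-15) + (2)·(1) = -193
173·t² + 386·t + 177 = 0  ⇒  m = (-193)² − 173·177 = 6628
m = 6628 > 0,  v_rel·d = -193 < 0  ⇒  outside

inside=no margin=6628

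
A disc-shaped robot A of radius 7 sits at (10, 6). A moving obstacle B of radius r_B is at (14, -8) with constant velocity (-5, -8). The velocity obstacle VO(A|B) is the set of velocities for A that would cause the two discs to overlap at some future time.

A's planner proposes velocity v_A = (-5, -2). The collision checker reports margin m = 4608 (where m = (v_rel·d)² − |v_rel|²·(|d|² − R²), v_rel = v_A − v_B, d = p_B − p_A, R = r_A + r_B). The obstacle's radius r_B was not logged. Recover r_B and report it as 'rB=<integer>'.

m = 4608
d = (4, -14);  v_rel = (0, 6),  |v_rel|² = 36
v_rel×d = (0)·(-14) − (6)·(4) = -24
since m = R²·36 − (-24)²:  R² = (576 + 4608) / 36 = 144
R = √144 = 12  ⇒  r_B = 12 − 7 = 5

rB=5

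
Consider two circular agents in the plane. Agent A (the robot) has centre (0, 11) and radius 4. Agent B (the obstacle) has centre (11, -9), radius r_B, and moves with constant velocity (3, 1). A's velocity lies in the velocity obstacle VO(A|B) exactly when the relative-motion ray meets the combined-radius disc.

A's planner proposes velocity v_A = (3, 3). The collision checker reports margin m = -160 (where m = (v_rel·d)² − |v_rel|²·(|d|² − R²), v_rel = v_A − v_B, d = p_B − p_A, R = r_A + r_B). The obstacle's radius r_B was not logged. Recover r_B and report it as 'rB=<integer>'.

m = -160
d = (11, -20);  v_rel = (0, 2),  |v_rel|² = 4
v_rel×d = (0)·(-20) − (2)·(11) = -22
since m = R²·4 − (-22)²:  R² = (484 + -160) / 4 = 81
R = √81 = 9  ⇒  r_B = 9 − 4 = 5

rB=5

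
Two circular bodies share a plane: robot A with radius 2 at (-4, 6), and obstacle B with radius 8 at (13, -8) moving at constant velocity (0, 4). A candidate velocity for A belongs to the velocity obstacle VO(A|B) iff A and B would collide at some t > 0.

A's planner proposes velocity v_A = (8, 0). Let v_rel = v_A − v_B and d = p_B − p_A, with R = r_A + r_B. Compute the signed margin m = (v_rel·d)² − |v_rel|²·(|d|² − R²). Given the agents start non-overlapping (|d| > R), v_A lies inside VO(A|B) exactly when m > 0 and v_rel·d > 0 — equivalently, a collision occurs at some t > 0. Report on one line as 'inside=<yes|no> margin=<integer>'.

d = (17, -14),  |d|² = 485;  R = 2+8 = 10,  c = 485−10² = 385
v_rel = (8, -4),  |v_rel|² = 80;  v_rel·d = (8)·(17) + (-4)·(-14) = 192
80·t² − 384·t + 385 = 0  ⇒  m = 192² − 80·385 = 6064
m = 6064 > 0,  v_rel·d = 192 > 0  ⇒  inside

inside=yes margin=6064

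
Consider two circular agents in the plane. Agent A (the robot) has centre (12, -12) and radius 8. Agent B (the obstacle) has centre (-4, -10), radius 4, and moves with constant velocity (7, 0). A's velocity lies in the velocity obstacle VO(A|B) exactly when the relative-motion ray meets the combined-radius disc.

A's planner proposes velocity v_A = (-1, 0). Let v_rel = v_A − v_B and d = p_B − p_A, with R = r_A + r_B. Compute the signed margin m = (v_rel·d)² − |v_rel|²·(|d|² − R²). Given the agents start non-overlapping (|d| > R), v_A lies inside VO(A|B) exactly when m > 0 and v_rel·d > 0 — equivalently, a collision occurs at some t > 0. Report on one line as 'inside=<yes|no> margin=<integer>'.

d = (-16, 2),  |d|² = 260;  R = 8+4 = 12,  c = 260−12² = 116
v_rel = (-8, 0),  |v_rel|² = 64;  v_rel·d = (-8)·(-16) + (0)·(2) = 128
64·t² − 256·t + 116 = 0  ⇒  m = 128² − 64·116 = 8960
m = 8960 > 0,  v_rel·d = 128 > 0  ⇒  inside

inside=yes margin=8960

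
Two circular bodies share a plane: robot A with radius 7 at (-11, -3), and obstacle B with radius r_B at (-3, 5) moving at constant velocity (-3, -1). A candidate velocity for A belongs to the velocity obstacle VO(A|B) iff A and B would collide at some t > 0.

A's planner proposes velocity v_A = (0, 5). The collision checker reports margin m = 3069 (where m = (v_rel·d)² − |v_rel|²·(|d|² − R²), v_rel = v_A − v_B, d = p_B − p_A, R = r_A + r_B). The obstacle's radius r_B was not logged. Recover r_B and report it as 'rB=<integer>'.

m = 3069
d = (8, 8);  v_rel = (3, 6),  |v_rel|² = 45
v_rel×d = (3)·(8) − (6)·(8) = -24
since m = R²·45 − (-24)²:  R² = (576 + 3069) / 45 = 81
R = √81 = 9  ⇒  r_B = 9 − 7 = 2

rB=2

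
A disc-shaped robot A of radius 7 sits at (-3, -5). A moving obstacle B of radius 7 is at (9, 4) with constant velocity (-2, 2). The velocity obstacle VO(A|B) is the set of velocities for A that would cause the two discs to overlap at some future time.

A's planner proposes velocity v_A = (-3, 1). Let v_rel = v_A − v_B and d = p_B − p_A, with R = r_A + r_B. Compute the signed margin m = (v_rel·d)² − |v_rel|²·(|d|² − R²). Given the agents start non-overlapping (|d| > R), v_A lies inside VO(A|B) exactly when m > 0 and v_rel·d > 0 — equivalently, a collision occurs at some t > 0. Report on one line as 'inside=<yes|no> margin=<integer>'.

d = (12, 9),  |d|² = 225;  R = 7+7 = 14,  c = 225−14² = 29
v_rel = (-1, -1),  |v_rel|² = 2;  v_rel·d = (-1)·(12) + (-1)·(9) = -21
2·t² + 42·t + 29 = 0  ⇒  m = (-21)² − 2·29 = 383
m = 383 > 0,  v_rel·d = -21 < 0  ⇒  outside

inside=no margin=383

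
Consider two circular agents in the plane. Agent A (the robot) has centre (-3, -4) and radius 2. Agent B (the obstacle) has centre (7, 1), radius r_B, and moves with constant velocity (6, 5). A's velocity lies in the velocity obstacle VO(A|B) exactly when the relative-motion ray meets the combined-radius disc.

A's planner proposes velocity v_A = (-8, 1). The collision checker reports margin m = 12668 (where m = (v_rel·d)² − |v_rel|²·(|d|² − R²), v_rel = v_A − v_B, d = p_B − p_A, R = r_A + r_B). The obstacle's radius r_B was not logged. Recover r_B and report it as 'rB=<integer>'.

m = 12668
d = (10, 5);  v_rel = (-14, -4),  |v_rel|² = 212
v_rel×d = (-14)·(5) − (-4)·(10) = -30
since m = R²·212 − (-30)²:  R² = (900 + 12668) / 212 = 64
R = √64 = 8  ⇒  r_B = 8 − 2 = 6

rB=6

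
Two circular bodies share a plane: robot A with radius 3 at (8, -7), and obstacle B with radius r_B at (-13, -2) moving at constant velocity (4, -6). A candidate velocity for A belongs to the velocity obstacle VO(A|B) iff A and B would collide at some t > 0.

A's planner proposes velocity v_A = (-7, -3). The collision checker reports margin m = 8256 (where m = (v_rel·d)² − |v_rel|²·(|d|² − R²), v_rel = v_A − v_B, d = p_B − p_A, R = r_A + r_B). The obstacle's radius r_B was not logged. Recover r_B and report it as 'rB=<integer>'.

m = 8256
d = (-21, 5);  v_rel = (-11, 3),  |v_rel|² = 130
v_rel×d = (-11)·(5) − (3)·(-21) = 8
since m = R²·130 − 8²:  R² = (64 + 8256) / 130 = 64
R = √64 = 8  ⇒  r_B = 8 − 3 = 5

rB=5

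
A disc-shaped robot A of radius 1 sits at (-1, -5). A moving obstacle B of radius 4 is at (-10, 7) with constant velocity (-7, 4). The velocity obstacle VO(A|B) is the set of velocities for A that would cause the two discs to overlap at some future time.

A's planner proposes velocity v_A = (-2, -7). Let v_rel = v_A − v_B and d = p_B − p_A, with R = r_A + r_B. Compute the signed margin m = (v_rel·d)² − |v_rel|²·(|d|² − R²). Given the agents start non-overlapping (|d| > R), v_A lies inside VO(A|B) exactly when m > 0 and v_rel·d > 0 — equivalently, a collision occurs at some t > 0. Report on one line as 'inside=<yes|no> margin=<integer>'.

d = (-9, 12),  |d|² = 225;  R = 1+4 = 5,  c = 225−5² = 200
v_rel = (5, -11),  |v_rel|² = 146;  v_rel·d = (5)·(-9) + (-11)·(12) = -177
146·t² + 354·t + 200 = 0  ⇒  m = (-177)² − 146·200 = 2129
m = 2129 > 0,  v_rel·d = -177 < 0  ⇒  outside

inside=no margin=2129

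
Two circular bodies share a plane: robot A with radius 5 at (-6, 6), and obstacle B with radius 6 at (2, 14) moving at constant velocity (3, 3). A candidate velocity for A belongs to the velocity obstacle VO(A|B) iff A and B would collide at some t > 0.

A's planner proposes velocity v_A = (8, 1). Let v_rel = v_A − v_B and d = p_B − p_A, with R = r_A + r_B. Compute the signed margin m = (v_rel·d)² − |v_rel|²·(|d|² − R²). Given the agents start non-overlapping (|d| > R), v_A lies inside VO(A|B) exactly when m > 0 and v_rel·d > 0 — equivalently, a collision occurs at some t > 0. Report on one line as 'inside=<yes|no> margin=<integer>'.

d = (8, 8),  |d|² = 128;  R = 5+6 = 11,  c = 128−11² = 7
v_rel = (5, -2),  |v_rel|² = 29;  v_rel·d = (5)·(8) + (-2)·(8) = 24
29·t² − 48·t + 7 = 0  ⇒  m = 24² − 29·7 = 373
m = 373 > 0,  v_rel·d = 24 > 0  ⇒  inside

inside=yes margin=373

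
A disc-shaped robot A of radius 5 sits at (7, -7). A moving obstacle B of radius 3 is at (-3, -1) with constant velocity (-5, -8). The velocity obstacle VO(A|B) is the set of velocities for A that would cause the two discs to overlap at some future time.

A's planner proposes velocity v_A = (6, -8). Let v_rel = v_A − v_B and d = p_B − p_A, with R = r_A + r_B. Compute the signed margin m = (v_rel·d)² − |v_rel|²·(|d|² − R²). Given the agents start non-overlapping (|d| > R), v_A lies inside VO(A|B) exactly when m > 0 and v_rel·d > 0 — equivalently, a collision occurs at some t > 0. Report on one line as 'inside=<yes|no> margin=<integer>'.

d = (-10, 6),  |d|² = 136;  R = 5+3 = 8,  c = 136−8² = 72
v_rel = (11, 0),  |v_rel|² = 121;  v_rel·d = (11)·(-10) + (0)·(6) = -110
121·t² + 220·t + 72 = 0  ⇒  m = (-110)² − 121·72 = 3388
m = 3388 > 0,  v_rel·d = -110 < 0  ⇒  outside

inside=no margin=3388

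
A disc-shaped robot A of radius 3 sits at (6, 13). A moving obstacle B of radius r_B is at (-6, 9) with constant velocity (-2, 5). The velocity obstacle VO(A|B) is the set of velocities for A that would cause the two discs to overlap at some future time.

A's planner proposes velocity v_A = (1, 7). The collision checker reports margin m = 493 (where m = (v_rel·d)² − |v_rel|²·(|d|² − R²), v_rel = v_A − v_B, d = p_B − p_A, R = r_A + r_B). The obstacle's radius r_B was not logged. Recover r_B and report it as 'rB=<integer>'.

m = 493
d = (-12, -4);  v_rel = (3, 2),  |v_rel|² = 13
v_rel×d = (3)·(-4) − (2)·(-12) = 12
since m = R²·13 − 12²:  R² = (144 + 493) / 13 = 49
R = √49 = 7  ⇒  r_B = 7 − 3 = 4

rB=4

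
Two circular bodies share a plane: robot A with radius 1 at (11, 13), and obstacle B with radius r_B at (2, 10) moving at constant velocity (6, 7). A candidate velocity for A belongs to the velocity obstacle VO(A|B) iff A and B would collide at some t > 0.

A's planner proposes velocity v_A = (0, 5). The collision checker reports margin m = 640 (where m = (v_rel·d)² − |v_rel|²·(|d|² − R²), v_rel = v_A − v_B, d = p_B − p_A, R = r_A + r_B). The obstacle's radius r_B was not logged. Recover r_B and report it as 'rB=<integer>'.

m = 640
d = (-9, -3);  v_rel = (-6, -2),  |v_rel|² = 40
v_rel×d = (-6)·(-3) − (-2)·(-9) = 0
since m = R²·40 − 0²:  R² = (0 + 640) / 40 = 16
R = √16 = 4  ⇒  r_B = 4 − 1 = 3

rB=3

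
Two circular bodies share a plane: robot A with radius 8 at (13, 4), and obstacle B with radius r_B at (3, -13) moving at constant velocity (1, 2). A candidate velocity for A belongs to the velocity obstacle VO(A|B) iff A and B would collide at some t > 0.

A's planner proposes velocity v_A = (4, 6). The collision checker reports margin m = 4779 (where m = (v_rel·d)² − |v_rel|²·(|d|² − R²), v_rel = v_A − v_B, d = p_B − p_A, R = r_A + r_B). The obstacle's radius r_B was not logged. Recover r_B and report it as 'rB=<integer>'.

m = 4779
d = (-10, -17);  v_rel = (3, 4),  |v_rel|² = 25
v_rel×d = (3)·(-17) − (4)·(-10) = -11
since m = R²·25 − (-11)²:  R² = (121 + 4779) / 25 = 196
R = √196 = 14  ⇒  r_B = 14 − 8 = 6

rB=6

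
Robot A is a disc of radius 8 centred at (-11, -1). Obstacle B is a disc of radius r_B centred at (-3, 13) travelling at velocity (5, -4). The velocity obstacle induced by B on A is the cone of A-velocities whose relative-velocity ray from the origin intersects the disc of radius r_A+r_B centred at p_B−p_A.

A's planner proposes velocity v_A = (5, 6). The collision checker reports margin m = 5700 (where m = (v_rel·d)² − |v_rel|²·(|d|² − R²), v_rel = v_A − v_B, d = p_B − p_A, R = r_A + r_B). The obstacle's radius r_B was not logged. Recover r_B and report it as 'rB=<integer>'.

m = 5700
d = (8, 14);  v_rel = (0, 10),  |v_rel|² = 100
v_rel×d = (0)·(14) − (10)·(8) = -80
since m = R²·100 − (-80)²:  R² = (6400 + 5700) / 100 = 121
R = √121 = 11  ⇒  r_B = 11 − 8 = 3

rB=3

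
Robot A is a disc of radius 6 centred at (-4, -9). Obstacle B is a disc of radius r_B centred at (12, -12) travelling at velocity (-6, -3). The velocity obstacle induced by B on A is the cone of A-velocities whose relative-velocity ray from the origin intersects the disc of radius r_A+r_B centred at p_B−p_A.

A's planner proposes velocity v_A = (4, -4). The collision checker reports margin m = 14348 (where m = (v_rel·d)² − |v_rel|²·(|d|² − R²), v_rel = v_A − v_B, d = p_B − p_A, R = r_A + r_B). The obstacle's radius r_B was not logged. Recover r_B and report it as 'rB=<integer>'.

m = 14348
d = (16, -3);  v_rel = (10, -1),  |v_rel|² = 101
v_rel×d = (10)·(-3) − (-1)·(16) = -14
since m = R²·101 − (-14)²:  R² = (196 + 14348) / 101 = 144
R = √144 = 12  ⇒  r_B = 12 − 6 = 6

rB=6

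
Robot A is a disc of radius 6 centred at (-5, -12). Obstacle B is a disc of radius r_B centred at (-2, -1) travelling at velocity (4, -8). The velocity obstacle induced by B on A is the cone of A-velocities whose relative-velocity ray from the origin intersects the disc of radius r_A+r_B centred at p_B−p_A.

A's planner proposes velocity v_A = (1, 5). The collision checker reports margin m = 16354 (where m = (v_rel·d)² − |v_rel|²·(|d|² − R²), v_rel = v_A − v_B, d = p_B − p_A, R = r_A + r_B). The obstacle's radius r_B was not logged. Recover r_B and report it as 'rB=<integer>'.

m = 16354
d = (3, 11);  v_rel = (-3, 13),  |v_rel|² = 178
v_rel×d = (-3)·(11) − (13)·(3) = -72
since m = R²·178 − (-72)²:  R² = (5184 + 16354) / 178 = 121
R = √121 = 11  ⇒  r_B = 11 − 6 = 5

rB=5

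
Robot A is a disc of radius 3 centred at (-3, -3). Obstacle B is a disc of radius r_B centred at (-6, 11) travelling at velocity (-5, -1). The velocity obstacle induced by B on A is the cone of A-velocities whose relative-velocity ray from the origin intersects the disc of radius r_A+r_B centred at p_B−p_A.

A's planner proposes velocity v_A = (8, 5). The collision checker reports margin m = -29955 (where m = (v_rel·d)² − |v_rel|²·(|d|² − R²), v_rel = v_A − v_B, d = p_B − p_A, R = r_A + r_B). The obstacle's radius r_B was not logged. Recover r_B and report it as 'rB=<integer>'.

m = -29955
d = (-3, 14);  v_rel = (13, 6),  |v_rel|² = 205
v_rel×d = (13)·(14) − (6)·(-3) = 200
since m = R²·205 − 200²:  R² = (40000 + -29955) / 205 = 49
R = √49 = 7  ⇒  r_B = 7 − 3 = 4

rB=4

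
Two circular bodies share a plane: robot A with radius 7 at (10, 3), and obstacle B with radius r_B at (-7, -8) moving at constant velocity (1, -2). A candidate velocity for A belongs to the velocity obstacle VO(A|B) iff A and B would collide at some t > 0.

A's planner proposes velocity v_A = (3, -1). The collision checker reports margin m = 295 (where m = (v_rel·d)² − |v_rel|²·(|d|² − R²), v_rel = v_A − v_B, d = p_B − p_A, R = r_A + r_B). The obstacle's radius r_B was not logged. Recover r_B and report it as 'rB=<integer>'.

m = 295
d = (-17, -11);  v_rel = (2, 1),  |v_rel|² = 5
v_rel×d = (2)·(-11) − (1)·(-17) = -5
since m = R²·5 − (-5)²:  R² = (25 + 295) / 5 = 64
R = √64 = 8  ⇒  r_B = 8 − 7 = 1

rB=1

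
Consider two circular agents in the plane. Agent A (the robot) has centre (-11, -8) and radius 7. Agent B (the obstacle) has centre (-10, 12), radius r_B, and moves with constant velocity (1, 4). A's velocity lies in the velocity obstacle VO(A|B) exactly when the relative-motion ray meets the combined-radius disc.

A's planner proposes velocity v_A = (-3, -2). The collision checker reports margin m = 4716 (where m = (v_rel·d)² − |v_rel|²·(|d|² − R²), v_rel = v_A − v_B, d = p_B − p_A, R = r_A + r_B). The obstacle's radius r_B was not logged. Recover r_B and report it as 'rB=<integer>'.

m = 4716
d = (1, 20);  v_rel = (-4, -6),  |v_rel|² = 52
v_rel×d = (-4)·(20) − (-6)·(1) = -74
since m = R²·52 − (-74)²:  R² = (5476 + 4716) / 52 = 196
R = √196 = 14  ⇒  r_B = 14 − 7 = 7

rB=7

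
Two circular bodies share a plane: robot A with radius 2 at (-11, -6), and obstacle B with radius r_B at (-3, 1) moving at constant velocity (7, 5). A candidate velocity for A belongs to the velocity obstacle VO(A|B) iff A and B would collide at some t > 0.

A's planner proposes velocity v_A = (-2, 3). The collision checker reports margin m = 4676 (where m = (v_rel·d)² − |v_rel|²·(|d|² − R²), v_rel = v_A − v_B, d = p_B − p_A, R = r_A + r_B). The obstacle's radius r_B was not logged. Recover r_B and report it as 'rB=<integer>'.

m = 4676
d = (8, 7);  v_rel = (-9, -2),  |v_rel|² = 85
v_rel×d = (-9)·(7) − (-2)·(8) = -47
since m = R²·85 − (-47)²:  R² = (2209 + 4676) / 85 = 81
R = √81 = 9  ⇒  r_B = 9 − 2 = 7

rB=7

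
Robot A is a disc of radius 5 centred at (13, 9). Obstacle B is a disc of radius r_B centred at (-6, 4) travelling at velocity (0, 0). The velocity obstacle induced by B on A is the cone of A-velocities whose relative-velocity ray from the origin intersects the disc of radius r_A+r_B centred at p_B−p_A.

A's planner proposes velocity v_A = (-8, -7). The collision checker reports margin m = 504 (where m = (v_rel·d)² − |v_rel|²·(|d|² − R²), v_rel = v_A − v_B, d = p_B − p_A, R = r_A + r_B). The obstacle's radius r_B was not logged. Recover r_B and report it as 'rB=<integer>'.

m = 504
d = (-19, -5);  v_rel = (-8, -7),  |v_rel|² = 113
v_rel×d = (-8)·(-5) − (-7)·(-19) = -93
since m = R²·113 − (-93)²:  R² = (8649 + 504) / 113 = 81
R = √81 = 9  ⇒  r_B = 9 − 5 = 4

rB=4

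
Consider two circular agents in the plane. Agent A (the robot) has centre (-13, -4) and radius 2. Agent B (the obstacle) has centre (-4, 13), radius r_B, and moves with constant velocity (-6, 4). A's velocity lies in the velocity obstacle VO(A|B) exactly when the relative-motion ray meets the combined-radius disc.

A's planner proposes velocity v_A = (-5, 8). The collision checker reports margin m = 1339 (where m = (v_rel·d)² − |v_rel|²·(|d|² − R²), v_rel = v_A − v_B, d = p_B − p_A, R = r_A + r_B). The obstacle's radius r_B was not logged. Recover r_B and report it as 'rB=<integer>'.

m = 1339
d = (9, 17);  v_rel = (1, 4),  |v_rel|² = 17
v_rel×d = (1)·(17) − (4)·(9) = -19
since m = R²·17 − (-19)²:  R² = (361 + 1339) / 17 = 100
R = √100 = 10  ⇒  r_B = 10 − 2 = 8

rB=8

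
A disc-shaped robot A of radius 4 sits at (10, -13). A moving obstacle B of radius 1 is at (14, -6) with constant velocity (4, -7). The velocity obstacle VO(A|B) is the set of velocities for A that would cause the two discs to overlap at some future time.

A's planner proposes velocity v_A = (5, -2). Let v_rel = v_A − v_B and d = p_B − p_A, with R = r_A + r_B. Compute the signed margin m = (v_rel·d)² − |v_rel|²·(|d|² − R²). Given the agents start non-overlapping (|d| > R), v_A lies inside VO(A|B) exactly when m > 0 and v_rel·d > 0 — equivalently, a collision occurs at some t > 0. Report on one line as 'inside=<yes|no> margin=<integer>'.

d = (4, 7),  |d|² = 65;  R = 4+1 = 5,  c = 65−5² = 40
v_rel = (1, 5),  |v_rel|² = 26;  v_rel·d = (1)·(4) + (5)·(7) = 39
26·t² − 78·t + 40 = 0  ⇒  m = 39² − 26·40 = 481
m = 481 > 0,  v_rel·d = 39 > 0  ⇒  inside

inside=yes margin=481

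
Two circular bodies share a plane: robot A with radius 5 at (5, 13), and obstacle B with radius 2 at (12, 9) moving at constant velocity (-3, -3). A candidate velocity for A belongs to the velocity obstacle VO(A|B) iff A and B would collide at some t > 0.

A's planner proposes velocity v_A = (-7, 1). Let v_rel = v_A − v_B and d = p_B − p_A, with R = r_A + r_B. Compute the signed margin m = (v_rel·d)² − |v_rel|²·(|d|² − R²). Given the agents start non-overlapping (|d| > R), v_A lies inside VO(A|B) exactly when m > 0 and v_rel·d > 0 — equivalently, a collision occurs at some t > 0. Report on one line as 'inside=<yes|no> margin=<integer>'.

d = (7, -4),  |d|² = 65;  R = 5+2 = 7,  c = 65−7² = 16
v_rel = (-4, 4),  |v_rel|² = 32;  v_rel·d = (-4)·(7) + (4)·(-4) = -44
32·t² + 88·t + 16 = 0  ⇒  m = (-44)² − 32·16 = 1424
m = 1424 > 0,  v_rel·d = -44 < 0  ⇒  outside

inside=no margin=1424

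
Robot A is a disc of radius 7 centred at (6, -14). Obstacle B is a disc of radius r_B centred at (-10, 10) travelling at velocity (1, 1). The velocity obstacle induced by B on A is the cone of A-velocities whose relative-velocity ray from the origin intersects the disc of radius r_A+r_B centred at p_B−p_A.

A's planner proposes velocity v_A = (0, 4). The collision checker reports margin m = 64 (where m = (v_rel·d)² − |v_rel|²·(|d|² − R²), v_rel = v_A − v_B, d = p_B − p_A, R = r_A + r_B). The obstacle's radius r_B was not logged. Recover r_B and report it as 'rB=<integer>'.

m = 64
d = (-16, 24);  v_rel = (-1, 3),  |v_rel|² = 10
v_rel×d = (-1)·(24) − (3)·(-16) = 24
since m = R²·10 − 24²:  R² = (576 + 64) / 10 = 64
R = √64 = 8  ⇒  r_B = 8 − 7 = 1

rB=1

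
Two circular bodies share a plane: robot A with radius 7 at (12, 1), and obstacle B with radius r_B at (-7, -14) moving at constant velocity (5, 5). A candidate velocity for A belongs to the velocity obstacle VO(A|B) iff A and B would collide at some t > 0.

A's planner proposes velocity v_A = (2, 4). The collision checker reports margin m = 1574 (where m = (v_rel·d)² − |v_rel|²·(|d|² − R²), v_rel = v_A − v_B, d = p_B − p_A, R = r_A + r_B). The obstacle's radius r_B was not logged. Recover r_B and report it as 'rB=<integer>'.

m = 1574
d = (-19, -15);  v_rel = (-3, -1),  |v_rel|² = 10
v_rel×d = (-3)·(-15) − (-1)·(-19) = 26
since m = R²·10 − 26²:  R² = (676 + 1574) / 10 = 225
R = √225 = 15  ⇒  r_B = 15 − 7 = 8

rB=8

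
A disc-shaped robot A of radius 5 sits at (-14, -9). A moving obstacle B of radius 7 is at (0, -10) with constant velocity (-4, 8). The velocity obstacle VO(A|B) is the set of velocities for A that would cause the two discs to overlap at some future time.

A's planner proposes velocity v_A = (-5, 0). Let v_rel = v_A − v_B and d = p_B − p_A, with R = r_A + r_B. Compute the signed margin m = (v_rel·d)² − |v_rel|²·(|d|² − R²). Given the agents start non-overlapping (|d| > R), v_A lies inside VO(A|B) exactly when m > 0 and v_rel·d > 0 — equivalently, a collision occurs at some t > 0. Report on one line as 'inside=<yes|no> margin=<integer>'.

d = (14, -1),  |d|² = 197;  R = 5+7 = 12,  c = 197−12² = 53
v_rel = (-1, -8),  |v_rel|² = 65;  v_rel·d = (-1)·(14) + (-8)·(-1) = -6
65·t² + 12·t + 53 = 0  ⇒  m = (-6)² − 65·53 = -3409
m = -3409 < 0,  v_rel·d = -6 < 0  ⇒  outside

inside=no margin=-3409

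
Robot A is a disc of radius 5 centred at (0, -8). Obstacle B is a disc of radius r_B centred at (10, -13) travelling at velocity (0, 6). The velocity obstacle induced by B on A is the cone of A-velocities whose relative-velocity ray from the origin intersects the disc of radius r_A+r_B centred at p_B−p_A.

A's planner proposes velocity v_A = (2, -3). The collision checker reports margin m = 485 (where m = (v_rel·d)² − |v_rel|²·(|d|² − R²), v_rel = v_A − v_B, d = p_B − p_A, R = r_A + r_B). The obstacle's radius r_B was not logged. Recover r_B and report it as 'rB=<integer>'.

m = 485
d = (10, -5);  v_rel = (2, -9),  |v_rel|² = 85
v_rel×d = (2)·(-5) − (-9)·(10) = 80
since m = R²·85 − 80²:  R² = (6400 + 485) / 85 = 81
R = √81 = 9  ⇒  r_B = 9 − 5 = 4

rB=4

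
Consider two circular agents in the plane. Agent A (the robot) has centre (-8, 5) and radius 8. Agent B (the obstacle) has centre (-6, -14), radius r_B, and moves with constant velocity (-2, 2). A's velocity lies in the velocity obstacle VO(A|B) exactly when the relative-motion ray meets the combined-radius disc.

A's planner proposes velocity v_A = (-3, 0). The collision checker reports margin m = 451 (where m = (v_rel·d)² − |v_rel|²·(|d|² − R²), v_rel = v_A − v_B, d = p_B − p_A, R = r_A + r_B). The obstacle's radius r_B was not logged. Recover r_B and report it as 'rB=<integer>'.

m = 451
d = (2, -19);  v_rel = (-1, -2),  |v_rel|² = 5
v_rel×d = (-1)·(-19) − (-2)·(2) = 23
since m = R²·5 − 23²:  R² = (529 + 451) / 5 = 196
R = √196 = 14  ⇒  r_B = 14 − 8 = 6

rB=6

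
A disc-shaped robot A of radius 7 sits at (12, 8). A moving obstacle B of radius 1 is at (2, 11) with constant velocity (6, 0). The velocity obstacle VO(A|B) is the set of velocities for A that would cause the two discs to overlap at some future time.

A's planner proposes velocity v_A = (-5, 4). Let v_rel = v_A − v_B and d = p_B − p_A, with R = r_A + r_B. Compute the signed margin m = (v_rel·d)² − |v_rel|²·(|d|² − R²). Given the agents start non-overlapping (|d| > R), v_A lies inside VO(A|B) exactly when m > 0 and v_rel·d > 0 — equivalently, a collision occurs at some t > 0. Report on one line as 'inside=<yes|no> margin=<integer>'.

d = (-10, 3),  |d|² = 109;  R = 7+1 = 8,  c = 109−8² = 45
v_rel = (-11, 4),  |v_rel|² = 137;  v_rel·d = (-11)·(-10) + (4)·(3) = 122
137·t² − 244·t + 45 = 0  ⇒  m = 122² − 137·45 = 8719
m = 8719 > 0,  v_rel·d = 122 > 0  ⇒  inside

inside=yes margin=8719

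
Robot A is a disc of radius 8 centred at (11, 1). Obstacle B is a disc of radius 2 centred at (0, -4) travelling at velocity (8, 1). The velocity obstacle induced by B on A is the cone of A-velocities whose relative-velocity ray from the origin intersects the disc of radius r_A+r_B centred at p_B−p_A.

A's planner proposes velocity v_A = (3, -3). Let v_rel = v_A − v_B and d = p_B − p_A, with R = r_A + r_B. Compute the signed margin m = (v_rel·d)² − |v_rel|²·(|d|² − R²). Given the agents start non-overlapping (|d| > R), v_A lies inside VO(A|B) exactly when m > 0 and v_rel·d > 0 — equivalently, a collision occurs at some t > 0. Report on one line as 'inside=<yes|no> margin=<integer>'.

d = (-11, -5),  |d|² = 146;  R = 8+2 = 10,  c = 146−10² = 46
v_rel = (-5, -4),  |v_rel|² = 41;  v_rel·d = (-5)·(-11) + (-4)·(-5) = 75
41·t² − 150·t + 46 = 0  ⇒  m = 75² − 41·46 = 3739
m = 3739 > 0,  v_rel·d = 75 > 0  ⇒  inside

inside=yes margin=3739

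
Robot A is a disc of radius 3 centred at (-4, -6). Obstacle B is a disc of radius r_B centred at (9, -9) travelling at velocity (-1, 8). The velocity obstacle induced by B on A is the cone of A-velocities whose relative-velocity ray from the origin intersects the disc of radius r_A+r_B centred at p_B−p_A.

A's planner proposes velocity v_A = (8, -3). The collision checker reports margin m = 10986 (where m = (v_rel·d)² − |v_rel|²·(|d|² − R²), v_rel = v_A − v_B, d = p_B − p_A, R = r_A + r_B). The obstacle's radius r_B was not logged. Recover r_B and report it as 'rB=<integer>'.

m = 10986
d = (13, -3);  v_rel = (9, -11),  |v_rel|² = 202
v_rel×d = (9)·(-3) − (-11)·(13) = 116
since m = R²·202 − 116²:  R² = (13456 + 10986) / 202 = 121
R = √121 = 11  ⇒  r_B = 11 − 3 = 8

rB=8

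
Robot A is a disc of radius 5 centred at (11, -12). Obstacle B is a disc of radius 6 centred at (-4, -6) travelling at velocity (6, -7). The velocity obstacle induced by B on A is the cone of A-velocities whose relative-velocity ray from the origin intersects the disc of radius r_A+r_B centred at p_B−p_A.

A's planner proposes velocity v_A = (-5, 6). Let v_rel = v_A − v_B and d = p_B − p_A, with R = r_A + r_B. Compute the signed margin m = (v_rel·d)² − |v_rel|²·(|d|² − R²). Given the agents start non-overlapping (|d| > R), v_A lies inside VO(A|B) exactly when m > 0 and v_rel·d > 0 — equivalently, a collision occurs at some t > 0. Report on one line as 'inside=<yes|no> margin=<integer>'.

d = (-15, 6),  |d|² = 261;  R = 5+6 = 11,  c = 261−11² = 140
v_rel = (-11, 13),  |v_rel|² = 290;  v_rel·d = (-11)·(-15) + (13)·(6) = 243
290·t² − 486·t + 140 = 0  ⇒  m = 243² − 290·140 = 18449
m = 18449 > 0,  v_rel·d = 243 > 0  ⇒  inside

inside=yes margin=18449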